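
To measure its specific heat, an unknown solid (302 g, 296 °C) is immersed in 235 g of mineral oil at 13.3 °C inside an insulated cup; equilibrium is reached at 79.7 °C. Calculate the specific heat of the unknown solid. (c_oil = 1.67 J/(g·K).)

Setting the total heat transfer to zero:
302×c×(79.7 − 296) + 235×1.67×(79.7 − 13.3) = 0
-65323 c = -26059
c = -26059/-65323 ≈ 0.3989 J/(g·K)

c ≈ 0.399 J/(g·K)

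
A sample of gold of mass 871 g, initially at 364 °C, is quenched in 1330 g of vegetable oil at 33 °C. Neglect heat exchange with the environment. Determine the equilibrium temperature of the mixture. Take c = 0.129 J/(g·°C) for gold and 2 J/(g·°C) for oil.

T_f ≈ 46.4 °C

Conservation of energy gives ΣQ = 0:
871×0.129×(T − 364) + 1330×2×(T − 33) = 0
112.36(T − 364) + 2660(T − 33) = 0
(112.36 + 2660) T = 112.36×364 + 2660×33
T = 128679/2772.4 ≈ 46.41 °C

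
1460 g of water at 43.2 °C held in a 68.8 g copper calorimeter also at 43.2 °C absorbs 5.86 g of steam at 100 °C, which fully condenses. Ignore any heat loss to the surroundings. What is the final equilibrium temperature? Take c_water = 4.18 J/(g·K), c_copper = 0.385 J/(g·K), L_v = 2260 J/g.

T_f ≈ 45.6 °C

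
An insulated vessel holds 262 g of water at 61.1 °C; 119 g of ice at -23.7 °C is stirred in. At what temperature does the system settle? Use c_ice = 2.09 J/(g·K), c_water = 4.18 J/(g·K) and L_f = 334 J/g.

T_f ≈ 13.4 °C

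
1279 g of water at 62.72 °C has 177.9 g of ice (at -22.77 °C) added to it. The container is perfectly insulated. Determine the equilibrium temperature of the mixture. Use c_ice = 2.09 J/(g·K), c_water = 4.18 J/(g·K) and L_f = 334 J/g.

Conservation of energy gives ΣQ = 0:
warm ice to 0 °C: 177.9·2.09·(0 − (-22.77)) = 8466.1; fusion: m_ice L_f = 177.9·334 = 59419; meltwater 0→T: 177.9·4.18·T = 743.62 T; water cools: 1279·4.18·(T − 62.72) = 5346.2(T − 62.72)
6089.8 T = 335315 − 67885 = 267430
T ≈ 43.91 °C. Since T > 0 °C, the all-ice-melts assumption holds.

T_f ≈ 43.9 °C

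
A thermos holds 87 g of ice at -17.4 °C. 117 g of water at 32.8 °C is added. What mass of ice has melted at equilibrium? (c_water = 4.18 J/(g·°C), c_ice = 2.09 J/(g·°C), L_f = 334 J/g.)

m_melted ≈ 38.6 g

Cooling the water to 0 °C releases 117×4.18×32.8 = 16041 J.
Of that, 87×2.09×17.4 = 3163.8 J goes to bring the ice to 0 °C, leaving 12877 J.
To melt every bit of ice: 87×334 = 29058 J.
Since 12877 < 29058 J, not all the ice melts; equilibrium is at 0 °C.
Mass melted = 12877/334 ≈ 38.55 g.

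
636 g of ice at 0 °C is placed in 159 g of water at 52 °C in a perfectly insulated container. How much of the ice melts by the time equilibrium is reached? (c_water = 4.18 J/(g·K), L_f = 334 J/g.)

m_melted ≈ 103 g

Water can give up m c ΔT = 159·4.18·52 = 34560 J before reaching 0 °C.
Melting all 636 g of ice would need 636·334 = 212424 J.
Since 34560 < 212424 J, not all the ice melts; equilibrium is at 0 °C.
Mass melted = 34560/334 ≈ 103.5 g.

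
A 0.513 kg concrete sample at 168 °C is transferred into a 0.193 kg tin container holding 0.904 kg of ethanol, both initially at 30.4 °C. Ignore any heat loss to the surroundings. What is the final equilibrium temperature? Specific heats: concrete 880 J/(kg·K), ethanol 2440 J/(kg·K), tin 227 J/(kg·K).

T_f ≈ 53.4 °C

T_f is the heat-capacity-weighted average of the initial temperatures:
T_f = (451.44×168 + 2205.8×30.4 + 43.81×30.4) / (451.44 + 2205.8 + 43.81)
    = 144229 / 2701 ≈ 53.40 °C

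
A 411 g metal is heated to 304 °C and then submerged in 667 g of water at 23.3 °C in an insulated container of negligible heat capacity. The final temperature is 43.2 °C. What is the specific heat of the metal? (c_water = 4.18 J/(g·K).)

c ≈ 0.518 J/(g·K)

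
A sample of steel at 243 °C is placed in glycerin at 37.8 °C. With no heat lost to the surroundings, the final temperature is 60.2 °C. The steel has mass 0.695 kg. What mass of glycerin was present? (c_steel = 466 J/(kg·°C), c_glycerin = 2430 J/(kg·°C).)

Conservation of energy gives ΣQ = 0:
0.695·466·(60.2 − 243) + m·2430·(60.2 − 37.8) = 0
54432 m = 59203
m = 59203/54432 ≈ 1.088 kg

m ≈ 1.09 kg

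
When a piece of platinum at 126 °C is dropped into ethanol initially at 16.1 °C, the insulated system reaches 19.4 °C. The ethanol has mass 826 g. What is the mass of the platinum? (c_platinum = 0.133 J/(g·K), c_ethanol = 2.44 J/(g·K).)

m ≈ 469 g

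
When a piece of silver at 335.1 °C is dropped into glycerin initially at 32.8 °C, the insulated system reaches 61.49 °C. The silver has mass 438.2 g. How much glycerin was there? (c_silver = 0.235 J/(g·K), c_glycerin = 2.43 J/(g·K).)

m ≈ 404 g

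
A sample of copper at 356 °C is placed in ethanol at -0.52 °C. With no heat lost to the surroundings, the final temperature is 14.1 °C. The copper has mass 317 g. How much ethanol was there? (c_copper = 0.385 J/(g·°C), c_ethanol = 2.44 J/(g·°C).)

m ≈ 1170 g

Heat lost by the copper = heat gained by the ethanol:
317·0.385·(356 − 14.1) = m·2.44·(14.1 − (-0.52))
35.67 m = 41727  ⇒  m ≈ 1170 g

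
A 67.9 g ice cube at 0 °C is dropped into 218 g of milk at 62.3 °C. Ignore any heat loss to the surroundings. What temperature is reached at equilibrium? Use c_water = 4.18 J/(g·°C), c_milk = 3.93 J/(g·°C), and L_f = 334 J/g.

T_f ≈ 26.9 °C

Net heat exchanged in the isolated system is zero:
fusion: m_ice L_f = 67.9·334 = 22679
  warm the meltwater: 283.82 T
  milk cools: 218·3.93·(T − 62.3) = 856.74(T − 62.3)
1140.6 T = 53375 − 22679 = 30696
T ≈ 26.91 °C (positive, so assuming full melt was valid).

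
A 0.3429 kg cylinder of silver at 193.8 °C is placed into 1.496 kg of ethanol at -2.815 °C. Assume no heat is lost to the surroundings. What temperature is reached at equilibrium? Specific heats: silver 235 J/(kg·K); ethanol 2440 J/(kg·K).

T_f is the heat-capacity-weighted average of the initial temperatures:
T_f = (80.58*193.8 + 3650.2*(-2.815)) / (80.58 + 3650.2)
    = 5341.3 / 3730.8 ≈ 1.43 °C

T_f ≈ 1.4 °C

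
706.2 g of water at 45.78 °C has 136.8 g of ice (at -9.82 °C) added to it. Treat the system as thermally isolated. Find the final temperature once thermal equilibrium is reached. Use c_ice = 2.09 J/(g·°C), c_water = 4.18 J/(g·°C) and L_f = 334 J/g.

T_f ≈ 24.6 °C

Heat gained plus heat lost sum to zero:
ice -9.82→0 °C: 136.8·2.09·9.82 = 2807.7
  melt ice: 136.8·334 = 45691
  warm the meltwater: 571.82 T
  water cools: 706.2·4.18·(T − 45.78) = 2951.9(T − 45.78)
3523.7 T = 135139 − 48499 = 86640
T ≈ 24.59 °C — above 0 °C, consistent with complete melting.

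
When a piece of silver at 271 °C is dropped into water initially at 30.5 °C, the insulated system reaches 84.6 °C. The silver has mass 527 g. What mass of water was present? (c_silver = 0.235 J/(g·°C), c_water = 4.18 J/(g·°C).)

m ≈ 102 g

Heat lost by the silver = heat gained by the water:
527×0.235×(271 − 84.6) = m×4.18×(84.6 − 30.5)
226.14 m = 23085  ⇒  m ≈ 102.1 g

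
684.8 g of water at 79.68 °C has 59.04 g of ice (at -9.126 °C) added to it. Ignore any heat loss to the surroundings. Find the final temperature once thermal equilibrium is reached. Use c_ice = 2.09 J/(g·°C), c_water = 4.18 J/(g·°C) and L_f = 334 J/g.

Let T be the final temperature. ΣQ_i = 0:
ice -9.126→0 °C: 59.04×2.09×9.126 = 1126.1; fusion: m_ice L_f = 59.04×334 = 19719; meltwater 0→T: 59.04×4.18×T = 246.79 T; water cools: 684.8×4.18×(T − 79.68) = 2862.5(T − 79.68)
3109.3 T = 228081 − 20845 = 207236
T ≈ 66.65 °C — above 0 °C, consistent with complete melting.

T_f ≈ 66.7 °C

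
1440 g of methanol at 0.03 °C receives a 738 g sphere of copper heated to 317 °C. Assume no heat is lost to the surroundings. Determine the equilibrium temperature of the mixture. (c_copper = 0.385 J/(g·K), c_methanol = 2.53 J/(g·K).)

T_f ≈ 23.0 °C

Taking heat into each body as positive, Σ m c ΔT = 0:
738×0.385×(T − 317) + 1440×2.53×(T − 0.03) = 0
3927.3 T = 90179
T ≈ 22.96 °C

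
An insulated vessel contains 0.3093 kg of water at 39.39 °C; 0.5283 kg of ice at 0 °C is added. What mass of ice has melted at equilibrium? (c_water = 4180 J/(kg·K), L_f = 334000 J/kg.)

m_melted ≈ 0.152 kg

Cooling the water to 0 °C releases 0.3093×4180×39.39 = 50926 J.
Melting all 0.5283 kg of ice would need 0.5283×334000 = 176452 J.
Since 50926 < 176452 J, not all the ice melts; equilibrium is at 0 °C.
Mass melted = 50926/334000 ≈ 0.1525 kg.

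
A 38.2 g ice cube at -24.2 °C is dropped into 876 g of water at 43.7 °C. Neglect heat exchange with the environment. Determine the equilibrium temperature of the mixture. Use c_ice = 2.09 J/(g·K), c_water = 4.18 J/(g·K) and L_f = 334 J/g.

Conservation of energy gives ΣQ = 0:
warm ice to 0 °C: 38.2×2.09×(0 − (-24.2)) = 1932.1; latent heat to melt: 38.2×334 = 12759; warm the meltwater: 159.68 T; water: 3661.7(T − 43.7)
3821.4 T = 160015 − 14691 = 145325
T ≈ 38.03 °C. Since T > 0 °C, the all-ice-melts assumption holds.

T_f ≈ 38.0 °C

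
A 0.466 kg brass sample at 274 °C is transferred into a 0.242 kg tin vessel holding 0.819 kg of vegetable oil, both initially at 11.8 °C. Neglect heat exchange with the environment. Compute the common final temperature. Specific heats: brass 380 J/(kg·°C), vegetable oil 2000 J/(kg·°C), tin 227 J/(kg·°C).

T_f ≈ 36.6 °C

Setting the total heat transfer to zero:
0.466*380*(T − 274) + 0.819*2000*(T − 11.8) + 0.242*227*(T − 11.8) = 0
177.08(T − 274) + 1638(T − 11.8) + 54.93(T − 11.8) = 0
(177.08 + 1638 + 54.93) T = 177.08*274 + 1638*11.8 + 54.93*11.8
T = 68497 / 1870 = 36.6 °C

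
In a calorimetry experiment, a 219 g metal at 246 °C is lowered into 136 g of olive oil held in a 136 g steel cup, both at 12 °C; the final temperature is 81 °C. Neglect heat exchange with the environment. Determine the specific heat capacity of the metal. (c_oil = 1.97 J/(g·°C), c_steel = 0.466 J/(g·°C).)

Let T be the final temperature. ΣQ_i = 0:
219×c×(81 − 246) + 136×1.97×(81 − 12) + 136×0.466×(81 − 12) = 0
-36135 c = -22859
c = -22859/-36135 ≈ 0.6326 J/(g·°C)

c ≈ 0.633 J/(g·°C)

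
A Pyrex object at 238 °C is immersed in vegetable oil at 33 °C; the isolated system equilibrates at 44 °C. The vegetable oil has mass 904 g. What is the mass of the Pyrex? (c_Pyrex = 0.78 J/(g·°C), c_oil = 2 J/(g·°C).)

Setting the total heat transfer to zero:
m·0.78·(44 − 238) + 904·2·(44 − 33) = 0
-151.32 m = -19888
m = -19888/-151.32 ≈ 131.4 g

m ≈ 131 g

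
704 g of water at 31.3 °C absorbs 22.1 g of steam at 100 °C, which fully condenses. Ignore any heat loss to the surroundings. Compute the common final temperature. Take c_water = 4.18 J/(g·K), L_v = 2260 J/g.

Taking heat into each body as positive, Σ m c ΔT = 0:
latent heat released on condensation: 22.1·2260 = 49946
  condensate cools 100→T: 22.1·4.18·(T − 100) = 92.38(T − 100)
  water warms: 704·4.18·(T − 31.3) = 2942.7(T − 31.3)
3035.1 T = 49946 + 9237.8 + 92107 = 151291
T ≈ 49.85 °C — below 100 °C, confirming all the steam condensed.

T_f ≈ 49.8 °C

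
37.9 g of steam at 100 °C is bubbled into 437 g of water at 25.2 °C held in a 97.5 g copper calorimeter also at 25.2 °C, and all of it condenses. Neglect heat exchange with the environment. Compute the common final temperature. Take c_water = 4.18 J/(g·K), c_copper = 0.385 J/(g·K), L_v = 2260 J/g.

T_f ≈ 73.4 °C

Conservation of energy gives ΣQ = 0:
latent heat released on condensation: 37.9·2260 = 85654; condensate cools 100→T: 37.9·4.18·(T − 100) = 158.42(T − 100); water warms: 437·4.18·(T − 25.2) = 1826.7(T − 25.2); cup: 37.54(T − 25.2)
2022.6 T = 85654 + 15842 + 46978 = 148474
T ≈ 73.41 °C — below 100 °C, confirming all the steam condensed.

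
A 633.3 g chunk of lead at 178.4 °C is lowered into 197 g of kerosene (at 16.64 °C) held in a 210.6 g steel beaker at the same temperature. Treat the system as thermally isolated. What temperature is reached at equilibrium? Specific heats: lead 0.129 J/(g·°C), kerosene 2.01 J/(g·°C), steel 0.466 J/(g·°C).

T_f ≈ 39.6 °C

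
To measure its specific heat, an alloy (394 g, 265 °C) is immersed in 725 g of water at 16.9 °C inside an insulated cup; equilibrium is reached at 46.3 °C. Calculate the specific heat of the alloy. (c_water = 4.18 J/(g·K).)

c ≈ 1.03 J/(g·K)

m_s c (T_s − T_f) = m_water c_water (T_f − T_0):
394×c×(265 − 46.3) = 725×4.18×(46.3 − 16.9)
86168 c = 89097  ⇒  c ≈ 1.034 J/(g·K)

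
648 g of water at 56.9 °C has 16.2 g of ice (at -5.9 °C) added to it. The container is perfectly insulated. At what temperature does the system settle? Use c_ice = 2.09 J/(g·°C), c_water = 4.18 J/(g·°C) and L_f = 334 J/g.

T_f ≈ 53.5 °C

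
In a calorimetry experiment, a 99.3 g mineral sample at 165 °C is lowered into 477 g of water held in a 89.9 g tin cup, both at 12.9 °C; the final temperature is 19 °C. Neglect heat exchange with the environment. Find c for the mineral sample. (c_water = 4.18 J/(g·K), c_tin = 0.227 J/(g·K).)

Heat gained plus heat lost sum to zero:
99.3×c×(19 − 165) + 477×4.18×(19 − 12.9) + 89.9×0.227×(19 − 12.9) = 0
-14498 c = -12287
c = -12287/-14498 ≈ 0.8475 J/(g·K)

c ≈ 0.848 J/(g·K)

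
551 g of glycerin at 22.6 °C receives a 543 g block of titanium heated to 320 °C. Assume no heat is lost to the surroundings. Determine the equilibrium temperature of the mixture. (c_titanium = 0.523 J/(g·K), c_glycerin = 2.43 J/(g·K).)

Set heat shed by the hot body equal to heat absorbed by the cold body:
543·0.523·(320 − T) = 551·2.43·(T − 22.6)
283.99(320 − T) = 1338.9(T − 22.6)
1622.9 T = 121136  ⇒  T ≈ 74.64 °C

T_f ≈ 74.6 °C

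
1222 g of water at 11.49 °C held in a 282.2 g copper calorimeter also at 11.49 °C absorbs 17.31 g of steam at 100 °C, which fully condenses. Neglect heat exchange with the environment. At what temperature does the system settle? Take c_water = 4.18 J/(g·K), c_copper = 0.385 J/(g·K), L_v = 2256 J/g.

T_f ≈ 20.1 °C

Sum of m c ΔT and latent-heat terms is zero:
condense steam: −17.31·2256 = −39051
  condensate cools 100→T: 17.31·4.18·(T − 100) = 72.36(T − 100)
  original water: 5108(T − 11.49)
  copper cup: 282.2·0.385·(T − 11.49) = 108.65(T − 11.49)
5289 T = 39051 + 7235.6 + 59939 = 106226
T ≈ 20.08 °C, under the boiling point, so the assumption holds.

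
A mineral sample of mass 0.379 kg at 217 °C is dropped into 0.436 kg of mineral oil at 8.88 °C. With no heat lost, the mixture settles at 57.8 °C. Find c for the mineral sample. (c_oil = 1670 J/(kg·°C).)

c ≈ 590 J/(kg·°C)

Heat gained plus heat lost sum to zero:
0.379·c·(57.8 − 217) + 0.436·1670·(57.8 − 8.88) = 0
-60.34 c = -35620
c = -35620/-60.34 ≈ 590.3 J/(kg·°C)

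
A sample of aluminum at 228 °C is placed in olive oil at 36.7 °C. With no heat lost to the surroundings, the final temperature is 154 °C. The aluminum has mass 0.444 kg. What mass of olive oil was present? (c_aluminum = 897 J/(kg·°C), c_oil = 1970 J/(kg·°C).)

m ≈ 0.128 kg

Heat lost by the aluminum = heat gained by the oil:
0.444·897·(228 − 154) = m·1970·(154 − 36.7)
231081 m = 29472  ⇒  m ≈ 0.1275 kg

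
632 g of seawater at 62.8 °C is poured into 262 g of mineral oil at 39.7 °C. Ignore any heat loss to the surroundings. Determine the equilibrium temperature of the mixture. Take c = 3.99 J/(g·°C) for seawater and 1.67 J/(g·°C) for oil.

Setting the total heat transfer to zero:
632×3.99×(T − 62.8) + 262×1.67×(T − 39.7) = 0
2521.7(T − 62.8) + 437.54(T − 39.7) = 0
(2521.7 + 437.54) T = 2521.7×62.8 + 437.54×39.7
T = 175732/2959.2 ≈ 59.38 °C

T_f ≈ 59.4 °C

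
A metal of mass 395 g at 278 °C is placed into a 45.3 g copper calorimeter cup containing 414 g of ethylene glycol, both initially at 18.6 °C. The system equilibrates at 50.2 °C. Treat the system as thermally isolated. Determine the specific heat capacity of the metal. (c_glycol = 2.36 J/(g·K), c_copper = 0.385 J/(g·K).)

Taking heat into each body as positive, Σ m c ΔT = 0:
395×c×(50.2 − 278) + 414×2.36×(50.2 − 18.6) + 45.3×0.385×(50.2 − 18.6) = 0
-89981 c = -31426
c = -31426/-89981 ≈ 0.3492 J/(g·K)

c ≈ 0.349 J/(g·K)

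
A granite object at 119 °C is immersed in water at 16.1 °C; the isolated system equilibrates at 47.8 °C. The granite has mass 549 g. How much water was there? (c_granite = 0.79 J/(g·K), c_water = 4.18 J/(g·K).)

m ≈ 233 g

Heat gained plus heat lost sum to zero:
549×0.79×(47.8 − 119) + m×4.18×(47.8 − 16.1) = 0
132.51 m = 30880
m = 30880/132.51 ≈ 233 g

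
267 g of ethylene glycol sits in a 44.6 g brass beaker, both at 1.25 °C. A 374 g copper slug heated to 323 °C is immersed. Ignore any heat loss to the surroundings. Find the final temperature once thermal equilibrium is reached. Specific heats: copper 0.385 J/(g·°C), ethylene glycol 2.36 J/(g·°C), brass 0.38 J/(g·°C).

T_f ≈ 59.8 °C

Setting the total heat transfer to zero:
374*0.385*(T − 323) + 267*2.36*(T − 1.25) + 44.6*0.38*(T − 1.25) = 0
143.99(T − 323) + 630.12(T − 1.25) + 16.95(T − 1.25) = 0
(143.99 + 630.12 + 16.95) T = 143.99*323 + 630.12*1.25 + 16.95*1.25
T = 47318 / 791.06 = 59.8 °C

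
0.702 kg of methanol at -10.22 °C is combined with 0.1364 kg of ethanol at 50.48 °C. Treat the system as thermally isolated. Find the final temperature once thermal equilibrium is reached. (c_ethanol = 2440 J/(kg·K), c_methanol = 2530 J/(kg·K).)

T_f ≈ -0.6 °C

Conservation of energy gives ΣQ = 0:
0.1364×2440×(T − 50.48) + 0.702×2530×(T − (-10.22)) = 0
332.82(T − 50.48) + 1776.1(T − (-10.22)) = 0
2108.9 T = -1350.8
T ≈ -0.64 °C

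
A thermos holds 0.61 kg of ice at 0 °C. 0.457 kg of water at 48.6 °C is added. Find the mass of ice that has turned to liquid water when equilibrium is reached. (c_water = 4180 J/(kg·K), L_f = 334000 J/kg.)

m_melted ≈ 0.278 kg

Cooling the water to 0 °C releases 0.457×4180×48.6 = 92839 J.
Fully melting the ice requires m_ice L_f = 0.61×334000 = 203740 J.
That's not enough to melt it all — equilibrium is at 0 °C with ice remaining.
Mass melted = 92839/334000 ≈ 0.278 kg.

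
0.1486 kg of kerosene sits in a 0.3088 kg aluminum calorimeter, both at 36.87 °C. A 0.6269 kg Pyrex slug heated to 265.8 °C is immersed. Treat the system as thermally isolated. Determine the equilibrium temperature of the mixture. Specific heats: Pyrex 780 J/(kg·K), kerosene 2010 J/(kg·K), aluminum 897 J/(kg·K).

T_f ≈ 142.0 °C

Net heat exchanged in the isolated system is zero:
0.6269*780*(T − 265.8) + 0.1486*2010*(T − 36.87) + 0.3088*897*(T − 36.87) = 0
488.98(T − 265.8) + 298.69(T − 36.87) + 276.99(T − 36.87) = 0
1064.7 T = 151197
T ≈ 142.01 °C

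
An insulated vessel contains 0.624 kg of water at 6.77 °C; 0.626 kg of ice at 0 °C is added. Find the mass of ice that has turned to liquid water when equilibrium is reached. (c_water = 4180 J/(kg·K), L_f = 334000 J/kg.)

m_melted ≈ 0.0529 kg

Cooling the water to 0 °C releases 0.624·4180·6.77 = 17658 J.
Melting all 0.626 kg of ice would need 0.626·334000 = 209084 J.
17658 J < 209084 J, so only part of the ice melts and the system sits at 0 °C.
m_melt = 17658 / L_f = 0.05287 kg.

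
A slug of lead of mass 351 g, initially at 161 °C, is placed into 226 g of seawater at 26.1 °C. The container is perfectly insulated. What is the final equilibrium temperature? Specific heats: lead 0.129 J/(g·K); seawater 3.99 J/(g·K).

T_f ≈ 32.5 °C

Taking heat into each body as positive, Σ m c ΔT = 0:
351·0.129·(T − 161) + 226·3.99·(T − 26.1) = 0
947.02 T = 30825
T = 30825/947.02 ≈ 32.55 °C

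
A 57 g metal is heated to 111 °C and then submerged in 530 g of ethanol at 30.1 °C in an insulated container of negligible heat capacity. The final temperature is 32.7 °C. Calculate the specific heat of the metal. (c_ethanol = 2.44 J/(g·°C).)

c ≈ 0.753 J/(g·°C)

Taking heat into each body as positive, Σ m c ΔT = 0:
57×c×(32.7 − 111) + 530×2.44×(32.7 − 30.1) = 0
-4463.1 c = -3362.3
c = -3362.3/-4463.1 ≈ 0.7534 J/(g·°C)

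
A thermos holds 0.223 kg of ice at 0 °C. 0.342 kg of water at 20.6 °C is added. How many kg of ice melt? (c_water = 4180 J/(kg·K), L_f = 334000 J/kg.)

Heat available from the water dropping to 0 °C: 0.342·4180·20.6 = 29449 J.
Melting all 0.223 kg of ice would need 0.223·334000 = 74482 J.
That's not enough to melt it all — equilibrium is at 0 °C with ice remaining.
m_melt = 29449 / L_f = 0.08817 kg.

m_melted ≈ 0.0882 kg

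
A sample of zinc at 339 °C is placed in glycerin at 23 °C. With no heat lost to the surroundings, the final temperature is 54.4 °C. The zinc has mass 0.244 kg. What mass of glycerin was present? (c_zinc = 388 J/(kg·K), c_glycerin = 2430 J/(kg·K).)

|Q_zinc| = |Q_glycerin|:
0.244·388·(339 − 54.4) = m·2430·(54.4 − 23)
76302 m = 26944  ⇒  m ≈ 0.3531 kg

m ≈ 0.353 kg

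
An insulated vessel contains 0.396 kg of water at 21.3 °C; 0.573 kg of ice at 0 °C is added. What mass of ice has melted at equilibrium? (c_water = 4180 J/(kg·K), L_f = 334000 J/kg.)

Heat available from the water dropping to 0 °C: 0.396·4180·21.3 = 35257 J.
Fully melting the ice requires m_ice L_f = 0.573·334000 = 191382 J.
That's not enough to melt it all — equilibrium is at 0 °C with ice remaining.
m_melted·334000 = 35257  ⇒  m_melted ≈ 0.1056 kg.

m_melted ≈ 0.106 kg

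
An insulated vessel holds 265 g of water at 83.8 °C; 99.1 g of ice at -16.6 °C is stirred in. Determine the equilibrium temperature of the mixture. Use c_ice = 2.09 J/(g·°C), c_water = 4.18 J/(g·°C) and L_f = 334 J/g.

T_f ≈ 37.0 °C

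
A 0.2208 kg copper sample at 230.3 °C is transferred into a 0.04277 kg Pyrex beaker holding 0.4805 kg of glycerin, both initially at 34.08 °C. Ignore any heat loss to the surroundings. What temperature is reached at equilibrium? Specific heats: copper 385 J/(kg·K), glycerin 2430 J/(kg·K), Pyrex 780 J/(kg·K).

T_f ≈ 47.1 °C

Net heat exchanged in the isolated system is zero:
0.2208*385*(T − 230.3) + 0.4805*2430*(T − 34.08) + 0.04277*780*(T − 34.08) = 0
85.01(T − 230.3) + 1167.6(T − 34.08) + 33.36(T − 34.08) = 0
1286 T = 60507
T ≈ 47.05 °C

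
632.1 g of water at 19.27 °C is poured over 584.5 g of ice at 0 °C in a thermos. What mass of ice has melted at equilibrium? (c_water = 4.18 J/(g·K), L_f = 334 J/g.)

Water can give up m c ΔT = 632.1×4.18×19.27 = 50915 J before reaching 0 °C.
Melting all 584.5 g of ice would need 584.5×334 = 195223 J.
Since 50915 < 195223 J, not all the ice melts; equilibrium is at 0 °C.
Mass melted = 50915/334 ≈ 152.4 g.

m_melted ≈ 152 g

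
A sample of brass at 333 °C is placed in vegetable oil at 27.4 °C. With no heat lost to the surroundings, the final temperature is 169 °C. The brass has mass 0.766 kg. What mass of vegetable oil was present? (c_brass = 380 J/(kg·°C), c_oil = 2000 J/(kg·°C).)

|Q_brass| = |Q_oil|:
0.766·380·(333 − 169) = m·2000·(169 − 27.4)
283200 m = 47737  ⇒  m ≈ 0.1686 kg

m ≈ 0.169 kg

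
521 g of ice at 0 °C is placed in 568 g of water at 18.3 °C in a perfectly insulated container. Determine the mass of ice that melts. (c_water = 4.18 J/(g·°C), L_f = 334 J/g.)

m_melted ≈ 130 g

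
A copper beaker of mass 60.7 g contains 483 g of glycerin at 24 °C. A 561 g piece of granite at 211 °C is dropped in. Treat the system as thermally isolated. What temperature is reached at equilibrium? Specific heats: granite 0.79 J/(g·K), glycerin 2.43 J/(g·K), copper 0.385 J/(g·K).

T_f ≈ 74.5 °C

Net heat exchanged in the isolated system is zero:
561·0.79·(T − 211) + 483·2.43·(T − 24) + 60.7·0.385·(T − 24) = 0
443.19(T − 211) + 1173.7(T − 24) + 23.37(T − 24) = 0
(443.19 + 1173.7 + 23.37) T = 443.19·211 + 1173.7·24 + 23.37·24
T ≈ 74.53 °C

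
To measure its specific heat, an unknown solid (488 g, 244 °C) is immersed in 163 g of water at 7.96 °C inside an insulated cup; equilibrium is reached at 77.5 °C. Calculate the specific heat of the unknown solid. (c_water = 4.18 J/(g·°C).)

c ≈ 0.583 J/(g·°C)

m_s c (T_s − T_f) = m_water c_water (T_f − T_0):
488×c×(244 − 77.5) = 163×4.18×(77.5 − 7.96)
81252 c = 47380  ⇒  c ≈ 0.5831 J/(g·°C)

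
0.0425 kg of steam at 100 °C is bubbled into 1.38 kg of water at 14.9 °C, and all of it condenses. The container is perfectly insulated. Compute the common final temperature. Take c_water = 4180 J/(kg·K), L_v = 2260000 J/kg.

T_f ≈ 33.6 °C

Heat gained plus heat lost sum to zero:
steam→water at 100 °C releases m L_v = 0.0425×2260000 = 96050; condensed water 100 °C→T: 177.65(T − 100); original water: 5768.4(T − 14.9)
5946 T = 96050 + 17765 + 85949 = 199764
T ≈ 33.60 °C, under the boiling point, so the assumption holds.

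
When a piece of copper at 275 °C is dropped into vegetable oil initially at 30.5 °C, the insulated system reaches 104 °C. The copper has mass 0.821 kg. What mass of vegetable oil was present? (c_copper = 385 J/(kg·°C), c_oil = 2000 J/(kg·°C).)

m ≈ 0.368 kg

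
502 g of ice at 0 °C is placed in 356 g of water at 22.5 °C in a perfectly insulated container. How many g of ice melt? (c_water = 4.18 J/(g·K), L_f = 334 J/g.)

Heat available from the water dropping to 0 °C: 356×4.18×22.5 = 33482 J.
To melt every bit of ice: 502×334 = 167668 J.
Since 33482 < 167668 J, not all the ice melts; equilibrium is at 0 °C.
Mass melted = 33482/334 ≈ 100.2 g.

m_melted ≈ 100 g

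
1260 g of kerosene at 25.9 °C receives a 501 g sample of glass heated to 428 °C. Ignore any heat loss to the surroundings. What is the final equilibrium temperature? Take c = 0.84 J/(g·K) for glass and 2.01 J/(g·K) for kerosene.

T_f ≈ 83.2 °C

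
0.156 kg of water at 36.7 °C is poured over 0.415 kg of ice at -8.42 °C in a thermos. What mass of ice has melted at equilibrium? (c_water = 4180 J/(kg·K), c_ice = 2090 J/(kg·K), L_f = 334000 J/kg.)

Water can give up m c ΔT = 0.156×4180×36.7 = 23931 J before reaching 0 °C.
Warming the ice to 0 °C takes 0.415×2090×8.42 = 7303.1 J, leaving 16628 J for melting.
To melt every bit of ice: 0.415×334000 = 138610 J.
16628 J < 138610 J, so only part of the ice melts and the system sits at 0 °C.
Mass melted = 16628/334000 ≈ 0.04979 kg.

m_melted ≈ 0.0498 kg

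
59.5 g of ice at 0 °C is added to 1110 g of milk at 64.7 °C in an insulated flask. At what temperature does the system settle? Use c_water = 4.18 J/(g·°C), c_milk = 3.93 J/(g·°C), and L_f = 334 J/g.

T_f ≈ 56.9 °C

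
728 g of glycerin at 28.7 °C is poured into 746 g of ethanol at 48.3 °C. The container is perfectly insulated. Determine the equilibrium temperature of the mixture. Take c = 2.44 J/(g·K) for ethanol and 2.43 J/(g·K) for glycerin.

T_f ≈ 38.6 °C

Energy conservation, ΣQ = 0:
746×2.44×(T − 48.3) + 728×2.43×(T − 28.7) = 0
1820.2(T − 48.3) + 1769(T − 28.7) = 0
(1820.2 + 1769) T = 1820.2×48.3 + 1769×28.7
T ≈ 38.64 °C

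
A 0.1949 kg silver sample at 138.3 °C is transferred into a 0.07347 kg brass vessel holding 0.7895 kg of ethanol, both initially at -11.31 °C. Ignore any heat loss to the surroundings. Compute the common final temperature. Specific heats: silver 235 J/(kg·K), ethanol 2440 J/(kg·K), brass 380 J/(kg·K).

T_f ≈ -7.9 °C

Energy conservation, ΣQ = 0:
0.1949×235×(T − 138.3) + 0.7895×2440×(T − (-11.31)) + 0.07347×380×(T − (-11.31)) = 0
(45.8 + 1926.4 + 27.92) T = 45.8×138.3 + 1926.4×(-11.31) + 27.92×(-11.31)
T ≈ -7.88 °C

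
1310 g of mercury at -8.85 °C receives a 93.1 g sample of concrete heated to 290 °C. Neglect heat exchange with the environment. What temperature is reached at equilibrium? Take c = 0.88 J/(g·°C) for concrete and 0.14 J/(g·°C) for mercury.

Let T be the final temperature. ΣQ_i = 0:
93.1*0.88*(T − 290) + 1310*0.14*(T − (-8.85)) = 0
81.93(T − 290) + 183.4(T − (-8.85)) = 0
(81.93 + 183.4) T = 81.93*290 + 183.4*(-8.85)
T ≈ 83.43 °C

T_f ≈ 83.4 °C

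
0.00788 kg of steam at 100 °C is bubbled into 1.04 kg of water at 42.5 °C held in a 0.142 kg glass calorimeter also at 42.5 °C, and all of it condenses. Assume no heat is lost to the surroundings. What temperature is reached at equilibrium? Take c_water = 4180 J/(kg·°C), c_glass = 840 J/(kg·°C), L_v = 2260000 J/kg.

Let T be the final temperature. ΣQ_i = 0:
latent heat released on condensation: 0.00788·2260000 = 17809
  condensed water 100 °C→T: 32.94(T − 100)
  water warms: 1.04·4180·(T − 42.5) = 4347.2(T − 42.5)
  cup: 119.28(T − 42.5)
4499.4 T = 17809 + 3293.8 + 189825 = 210928
T ≈ 46.88 °C (< 100 °C, so full condensation is consistent).

T_f ≈ 46.9 °C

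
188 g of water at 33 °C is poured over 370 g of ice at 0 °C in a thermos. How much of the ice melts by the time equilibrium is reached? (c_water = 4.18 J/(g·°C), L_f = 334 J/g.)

Water can give up m c ΔT = 188·4.18·33 = 25933 J before reaching 0 °C.
To melt every bit of ice: 370·334 = 123580 J.
25933 J < 123580 J, so only part of the ice melts and the system sits at 0 °C.
Mass melted = 25933/334 ≈ 77.64 g.

m_melted ≈ 77.6 g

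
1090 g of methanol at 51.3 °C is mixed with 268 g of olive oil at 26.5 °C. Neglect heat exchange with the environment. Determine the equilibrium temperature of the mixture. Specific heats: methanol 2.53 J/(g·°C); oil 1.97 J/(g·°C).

Net heat exchanged in the isolated system is zero:
1090×2.53×(T − 51.3) + 268×1.97×(T − 26.5) = 0
2757.7(T − 51.3) + 527.96(T − 26.5) = 0
(2757.7 + 527.96) T = 2757.7×51.3 + 527.96×26.5
T = 155461/3285.7 ≈ 47.31 °C

T_f ≈ 47.3 °C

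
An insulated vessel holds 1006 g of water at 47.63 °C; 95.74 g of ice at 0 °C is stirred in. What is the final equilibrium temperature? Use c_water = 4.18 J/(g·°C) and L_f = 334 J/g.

T_f ≈ 36.5 °C

Taking heat into each body as positive, Σ m c ΔT = 0:
fusion: m_ice L_f = 95.74×334 = 31977
  meltwater 0→T: 95.74×4.18×T = 400.19 T
  water cools: 1006×4.18×(T − 47.63) = 4205.1(T − 47.63)
4605.3 T = 200288 − 31977 = 168311
T ≈ 36.55 °C (positive, so assuming full melt was valid).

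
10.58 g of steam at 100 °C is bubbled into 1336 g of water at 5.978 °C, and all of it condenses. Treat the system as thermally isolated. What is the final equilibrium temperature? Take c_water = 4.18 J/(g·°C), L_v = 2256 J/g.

Net heat exchanged in the isolated system is zero:
steam→water at 100 °C releases m L_v = 10.58×2256 = 23868
  condensate cools 100→T: 10.58×4.18×(T − 100) = 44.22(T − 100)
  water warms: 1336×4.18×(T − 5.978) = 5584.5(T − 5.978)
5628.7 T = 23868 + 4422.4 + 33384 = 61675
T ≈ 10.96 °C — below 100 °C, confirming all the steam condensed.

T_f ≈ 11.0 °C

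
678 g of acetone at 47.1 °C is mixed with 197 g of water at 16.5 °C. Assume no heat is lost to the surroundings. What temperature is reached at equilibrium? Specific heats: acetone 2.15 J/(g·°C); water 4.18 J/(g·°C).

T_f ≈ 36.1 °C

|Q_acetone| = |Q_water|:
678×2.15×(47.1 − T) = 197×4.18×(T − 16.5)
1457.7(47.1 − T) = 823.46(T − 16.5)
2281.2 T = 82245  ⇒  T ≈ 36.05 °C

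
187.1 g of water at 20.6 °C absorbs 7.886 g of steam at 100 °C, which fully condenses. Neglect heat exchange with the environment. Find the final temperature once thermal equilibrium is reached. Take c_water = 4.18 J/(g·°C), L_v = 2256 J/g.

T_f ≈ 45.6 °C

Setting the total heat transfer to zero:
steam→water at 100 °C releases m L_v = 7.886·2256 = 17791
  condensed water 100 °C→T: 32.96(T − 100)
  water warms: 187.1·4.18·(T − 20.6) = 782.08(T − 20.6)
815.04 T = 17791 + 3296.3 + 16111 = 37198
T ≈ 45.64 °C — below 100 °C, confirming all the steam condensed.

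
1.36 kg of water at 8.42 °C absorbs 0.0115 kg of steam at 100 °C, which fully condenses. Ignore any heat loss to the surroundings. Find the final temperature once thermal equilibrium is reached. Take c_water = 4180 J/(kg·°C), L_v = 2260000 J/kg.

Energy balance with sensible and latent terms:
condense steam: −0.0115·2260000 = −25990; condensate cools 100→T: 0.0115·4180·(T − 100) = 48.07(T − 100); water warms: 1.36·4180·(T − 8.42) = 5684.8(T − 8.42)
5732.9 T = 25990 + 4807 + 47866 = 78663
T ≈ 13.72 °C, under the boiling point, so the assumption holds.

T_f ≈ 13.7 °C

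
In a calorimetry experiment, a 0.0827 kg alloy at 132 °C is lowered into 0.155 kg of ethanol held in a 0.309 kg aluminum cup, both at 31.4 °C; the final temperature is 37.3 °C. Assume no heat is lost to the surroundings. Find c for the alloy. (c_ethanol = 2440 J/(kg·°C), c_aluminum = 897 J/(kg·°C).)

c ≈ 494 J/(kg·°C)

Net heat exchanged in the isolated system is zero:
0.0827·c·(37.3 − 132) + 0.155·2440·(37.3 − 31.4) + 0.309·897·(37.3 − 31.4) = 0
-7.832 c = -3866.7
c = -3866.7/-7.832 ≈ 493.7 J/(kg·°C)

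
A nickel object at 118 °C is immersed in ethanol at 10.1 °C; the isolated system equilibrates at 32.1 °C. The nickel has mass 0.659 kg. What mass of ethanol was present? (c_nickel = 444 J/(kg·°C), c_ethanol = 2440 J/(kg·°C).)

|Q_nickel| = |Q_ethanol|:
0.659×444×(118 − 32.1) = m×2440×(32.1 − 10.1)
53680 m = 25134  ⇒  m ≈ 0.4682 kg

m ≈ 0.468 kg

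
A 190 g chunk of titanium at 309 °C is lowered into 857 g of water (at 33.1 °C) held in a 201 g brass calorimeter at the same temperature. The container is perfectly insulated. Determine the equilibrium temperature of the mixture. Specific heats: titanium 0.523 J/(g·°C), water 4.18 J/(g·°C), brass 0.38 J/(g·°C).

T_f is the heat-capacity-weighted average of the initial temperatures:
T_f = (99.37×309 + 3582.3×33.1 + 76.38×33.1) / (99.37 + 3582.3 + 76.38)
    = 151806 / 3758 ≈ 40.40 °C

T_f ≈ 40.4 °C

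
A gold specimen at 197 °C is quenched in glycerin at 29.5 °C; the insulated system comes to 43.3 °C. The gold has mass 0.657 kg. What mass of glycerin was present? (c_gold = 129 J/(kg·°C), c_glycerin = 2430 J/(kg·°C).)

m ≈ 0.388 kg

Energy conservation, ΣQ = 0:
0.657·129·(43.3 − 197) + m·2430·(43.3 − 29.5) = 0
33534 m = 13027
m = 13027/33534 ≈ 0.3885 kg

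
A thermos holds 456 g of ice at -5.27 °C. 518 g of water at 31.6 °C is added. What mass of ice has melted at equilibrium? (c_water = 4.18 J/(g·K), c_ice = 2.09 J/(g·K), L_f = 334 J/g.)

m_melted ≈ 190 g

Heat available from the water dropping to 0 °C: 518×4.18×31.6 = 68422 J.
Of that, 456×2.09×5.27 = 5022.5 J goes to bring the ice to 0 °C, leaving 63399 J.
To melt every bit of ice: 456×334 = 152304 J.
That's not enough to melt it all — equilibrium is at 0 °C with ice remaining.
Mass melted = 63399/334 ≈ 189.8 g.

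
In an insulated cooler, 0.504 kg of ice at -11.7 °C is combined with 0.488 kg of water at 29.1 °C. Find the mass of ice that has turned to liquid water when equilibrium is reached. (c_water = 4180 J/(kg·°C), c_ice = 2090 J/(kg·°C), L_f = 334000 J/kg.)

Water can give up m c ΔT = 0.488×4180×29.1 = 59359 J before reaching 0 °C.
Warming the ice to 0 °C takes 0.504×2090×11.7 = 12324 J, leaving 47035 J for melting.
Fully melting the ice requires m_ice L_f = 0.504×334000 = 168336 J.
Since 47035 < 168336 J, not all the ice melts; equilibrium is at 0 °C.
m_melted×334000 = 47035  ⇒  m_melted ≈ 0.1408 kg.

m_melted ≈ 0.141 kg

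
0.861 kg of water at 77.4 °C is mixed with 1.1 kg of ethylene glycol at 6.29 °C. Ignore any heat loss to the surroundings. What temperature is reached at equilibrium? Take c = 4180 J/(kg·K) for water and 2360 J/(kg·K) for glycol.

T_f ≈ 47.6 °C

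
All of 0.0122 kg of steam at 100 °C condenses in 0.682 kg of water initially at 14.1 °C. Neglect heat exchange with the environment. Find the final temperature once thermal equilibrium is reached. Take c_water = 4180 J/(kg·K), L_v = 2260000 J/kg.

T_f ≈ 25.1 °C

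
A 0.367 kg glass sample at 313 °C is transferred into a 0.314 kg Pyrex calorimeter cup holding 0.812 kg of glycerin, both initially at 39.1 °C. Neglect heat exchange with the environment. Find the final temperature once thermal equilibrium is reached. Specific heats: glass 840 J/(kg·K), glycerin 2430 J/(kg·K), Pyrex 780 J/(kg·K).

T_f ≈ 72.5 °C

T_f = Σ m_i c_i T_i / Σ m_i c_i:
T_f = (308.28×313 + 1973.2×39.1 + 244.92×39.1) / (308.28 + 1973.2 + 244.92)
    = 183219 / 2526.4 ≈ 72.52 °C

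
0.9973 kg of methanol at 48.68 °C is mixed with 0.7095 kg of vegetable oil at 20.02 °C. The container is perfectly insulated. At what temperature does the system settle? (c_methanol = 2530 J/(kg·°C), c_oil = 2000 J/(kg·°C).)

T_f ≈ 38.4 °C

T_f is the heat-capacity-weighted average of the initial temperatures:
T_f = (2523.2*48.68 + 1419*20.02) / (2523.2 + 1419)
    = 151236 / 3942.2 ≈ 38.36 °C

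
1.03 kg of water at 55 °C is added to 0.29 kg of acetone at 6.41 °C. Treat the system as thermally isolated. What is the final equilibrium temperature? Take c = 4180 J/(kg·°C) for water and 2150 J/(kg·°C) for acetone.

T_f ≈ 48.9 °C

Set heat shed by the hot body equal to heat absorbed by the cold body:
1.03*4180*(55 − T) = 0.29*2150*(T − 6.41)
4305.4(55 − T) = 623.5(T − 6.41)
4928.9 T = 240794  ⇒  T ≈ 48.85 °C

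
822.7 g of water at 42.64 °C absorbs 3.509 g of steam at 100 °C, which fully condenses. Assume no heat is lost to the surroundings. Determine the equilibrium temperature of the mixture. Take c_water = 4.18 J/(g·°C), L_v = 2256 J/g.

Energy balance with sensible and latent terms:
condense steam: −3.509·2256 = −7916.3
  condensed water 100 °C→T: 14.67(T − 100)
  water warms: 822.7·4.18·(T − 42.64) = 3438.9(T − 42.64)
3453.6 T = 7916.3 + 1466.8 + 146634 = 156017
T ≈ 45.18 °C, under the boiling point, so the assumption holds.

T_f ≈ 45.2 °C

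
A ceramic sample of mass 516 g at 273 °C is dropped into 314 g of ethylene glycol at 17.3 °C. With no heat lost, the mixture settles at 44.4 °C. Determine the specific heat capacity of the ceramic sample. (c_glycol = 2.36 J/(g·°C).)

c ≈ 0.17 J/(g·°C)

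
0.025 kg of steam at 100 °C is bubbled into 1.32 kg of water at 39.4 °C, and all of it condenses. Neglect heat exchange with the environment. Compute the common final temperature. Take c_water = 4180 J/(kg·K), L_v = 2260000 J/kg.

T_f ≈ 50.6 °C

Setting the total heat transfer to zero:
steam→water at 100 °C releases m L_v = 0.025·2260000 = 56500
  condensed water 100 °C→T: 104.5(T − 100)
  water warms: 1.32·4180·(T − 39.4) = 5517.6(T − 39.4)
5622.1 T = 56500 + 10450 + 217393 = 284343
T ≈ 50.58 °C — below 100 °C, confirming all the steam condensed.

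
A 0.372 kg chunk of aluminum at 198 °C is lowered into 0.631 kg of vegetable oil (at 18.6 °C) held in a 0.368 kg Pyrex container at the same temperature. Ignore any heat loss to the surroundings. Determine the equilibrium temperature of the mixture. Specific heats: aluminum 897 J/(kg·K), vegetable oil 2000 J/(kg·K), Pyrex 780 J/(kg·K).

T_f ≈ 50.4 °C

Taking heat into each body as positive, Σ m c ΔT = 0:
0.372·897·(T − 198) + 0.631·2000·(T − 18.6) + 0.368·780·(T − 18.6) = 0
(333.68 + 1262 + 287.04) T = 333.68·198 + 1262·18.6 + 287.04·18.6
T ≈ 50.40 °C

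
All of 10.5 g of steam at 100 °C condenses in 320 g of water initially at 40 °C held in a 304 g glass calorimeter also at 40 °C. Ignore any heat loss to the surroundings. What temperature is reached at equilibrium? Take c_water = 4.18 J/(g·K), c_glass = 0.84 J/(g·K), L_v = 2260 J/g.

T_f ≈ 56.1 °C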